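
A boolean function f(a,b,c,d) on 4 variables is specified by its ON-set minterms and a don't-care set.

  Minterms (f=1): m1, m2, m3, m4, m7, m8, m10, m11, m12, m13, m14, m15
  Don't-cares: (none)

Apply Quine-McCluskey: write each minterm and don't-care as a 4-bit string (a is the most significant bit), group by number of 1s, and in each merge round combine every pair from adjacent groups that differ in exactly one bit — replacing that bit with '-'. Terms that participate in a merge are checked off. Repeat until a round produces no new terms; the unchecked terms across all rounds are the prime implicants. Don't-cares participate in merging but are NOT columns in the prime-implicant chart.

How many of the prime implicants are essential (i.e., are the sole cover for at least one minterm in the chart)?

[col 0] 0001*, 0010*, 0011*, 0100*, 0111*, 1000*, 1010*, 1011*, 1100*, 1101*, 1110*, 1111*
[col 1] -010*, -011*, -100, -111*, 0-11*, 00-1, 001-*, 1-00*, 1-10*, 1-11*, 10-0*, 101-*, 11-0*, 11-1*, 110-*, 111-*
[col 2] --11, -01-, 1--0, 1-1-, 11--
Prime implicants: --11, -01-, -100, 00-1, 1--0, 1-1-, 11--
PI chart (minterm → PIs covering it):
  1 | 00-1  (sole → essential)
  2 | -01-  (sole → essential)
  3 | --11,-01-,00-1
  4 | -100  (sole → essential)
  7 | --11  (sole → essential)
  8 | 1--0  (sole → essential)
  10 | -01-,1--0,1-1-
  11 | --11,-01-,1-1-
  12 | -100,1--0,11--
  13 | 11--  (sole → essential)
  14 | 1--0,1-1-,11--
  15 | --11,1-1-,11--
Essential prime implicants: --11, -01-, -100, 00-1, 1--0, 11--

6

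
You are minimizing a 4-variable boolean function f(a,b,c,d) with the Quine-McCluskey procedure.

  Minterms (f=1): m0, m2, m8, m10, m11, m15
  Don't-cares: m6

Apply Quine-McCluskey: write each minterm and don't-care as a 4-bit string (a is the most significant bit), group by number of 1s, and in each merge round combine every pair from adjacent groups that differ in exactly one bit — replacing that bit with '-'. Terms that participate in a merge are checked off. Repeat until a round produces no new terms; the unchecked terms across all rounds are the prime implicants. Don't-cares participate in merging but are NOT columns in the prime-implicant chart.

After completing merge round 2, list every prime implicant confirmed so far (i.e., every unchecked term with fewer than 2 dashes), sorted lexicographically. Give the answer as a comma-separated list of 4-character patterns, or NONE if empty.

[col 0] 0000*, 0010*, 0110*, 1000*, 1010*, 1011*, 1111*
[col 1] -000*, -010*, 0-10, 00-0*, 1-11, 10-0*, 101-
[col 2] -0-0
Prime implicants: -0-0, 0-10, 1-11, 101-

0-10, 1-11, 101-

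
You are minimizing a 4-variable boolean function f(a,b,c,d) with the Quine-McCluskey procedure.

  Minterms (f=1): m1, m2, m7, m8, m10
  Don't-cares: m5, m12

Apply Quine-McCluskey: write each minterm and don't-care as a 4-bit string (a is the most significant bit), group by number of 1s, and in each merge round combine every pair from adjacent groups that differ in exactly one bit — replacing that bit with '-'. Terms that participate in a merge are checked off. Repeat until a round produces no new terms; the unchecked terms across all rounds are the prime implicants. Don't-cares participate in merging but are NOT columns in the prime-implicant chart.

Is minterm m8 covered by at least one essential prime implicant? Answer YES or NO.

[col 0] 0001*, 0010*, 0101*, 0111*, 1000*, 1010*, 1100*
[col 1] -010, 0-01, 01-1, 1-00, 10-0
Prime implicants: -010, 0-01, 01-1, 1-00, 10-0
PI chart (minterm → PIs covering it):
  1 | 0-01  (sole → essential)
  2 | -010  (sole → essential)
  7 | 01-1  (sole → essential)
  8 | 1-00,10-0
  10 | -010,10-0
Essential prime implicants: -010, 0-01, 01-1

NO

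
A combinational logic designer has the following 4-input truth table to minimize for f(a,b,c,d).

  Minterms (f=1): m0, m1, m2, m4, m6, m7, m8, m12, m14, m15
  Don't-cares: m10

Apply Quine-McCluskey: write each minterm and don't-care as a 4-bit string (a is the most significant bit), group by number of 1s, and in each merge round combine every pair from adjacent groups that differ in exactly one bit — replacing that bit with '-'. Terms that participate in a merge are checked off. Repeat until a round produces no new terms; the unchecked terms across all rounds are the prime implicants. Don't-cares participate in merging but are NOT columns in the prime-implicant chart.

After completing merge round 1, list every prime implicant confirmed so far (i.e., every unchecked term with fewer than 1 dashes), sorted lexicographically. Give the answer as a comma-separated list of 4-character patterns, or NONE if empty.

size-2^0 implicants → 0000(✓)  0001(✓)  0010(✓)  0100(✓)  0110(✓)  0111(✓)  1000(✓)  1010(✓)  1100(✓)  1110(✓)  1111(✓)
size-2^1 implicants → -000(✓)  -010(✓)  -100(✓)  -110(✓)  -111(✓)  0-00(✓)  0-10(✓)  00-0(✓)  000-  01-0(✓)  011-(✓)  1-00(✓)  1-10(✓)  10-0(✓)  11-0(✓)  111-(✓)
size-2^2 implicants → --00(✓)  --10(✓)  -0-0(✓)  -1-0(✓)  -11-  0--0(✓)  1--0(✓)
size-2^3 implicants → ---0
Unchecked terms (primes): ---0, -11-, 000-

NONE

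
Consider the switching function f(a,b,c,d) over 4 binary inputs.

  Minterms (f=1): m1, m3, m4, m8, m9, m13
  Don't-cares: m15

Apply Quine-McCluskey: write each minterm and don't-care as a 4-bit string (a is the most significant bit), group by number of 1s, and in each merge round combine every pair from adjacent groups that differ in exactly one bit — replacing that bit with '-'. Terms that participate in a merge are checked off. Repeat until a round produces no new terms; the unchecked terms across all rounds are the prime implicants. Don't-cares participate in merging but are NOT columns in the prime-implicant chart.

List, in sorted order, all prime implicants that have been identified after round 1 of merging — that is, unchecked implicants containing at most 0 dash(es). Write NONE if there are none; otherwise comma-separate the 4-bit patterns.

Round 0: 0001✓ 0011✓ 0100 1000✓ 1001✓ 1101✓ 1111✓
Round 1: -001 00-1 1-01 100- 11-1
PIs = {-001, 00-1, 0100, 1-01, 100-, 11-1}

0100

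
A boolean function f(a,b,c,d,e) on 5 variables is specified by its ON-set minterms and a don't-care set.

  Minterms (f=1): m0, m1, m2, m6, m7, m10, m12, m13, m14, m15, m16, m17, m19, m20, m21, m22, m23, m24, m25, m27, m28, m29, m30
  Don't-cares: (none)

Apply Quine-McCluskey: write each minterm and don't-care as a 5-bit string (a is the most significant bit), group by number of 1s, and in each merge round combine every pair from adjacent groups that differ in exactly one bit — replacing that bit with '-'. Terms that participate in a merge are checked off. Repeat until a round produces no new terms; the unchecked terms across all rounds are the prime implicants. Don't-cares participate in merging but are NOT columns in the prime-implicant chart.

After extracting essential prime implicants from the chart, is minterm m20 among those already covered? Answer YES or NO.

YES

[col 0] 00000*, 00001*, 00010*, 00110*, 00111*, 01010*, 01100*, 01101*, 01110*, 01111*, 10000*, 10001*, 10011*, 10100*, 10101*, 10110*, 10111*, 11000*, 11001*, 11011*, 11100*, 11101*, 11110*
[col 1] -0000*, -0001*, -0110*, -0111*, -1100*, -1101*, -1110*, 0-010*, 0-110*, 0-111*, 00-10*, 000-0, 0000-*, 0011-*, 01-10*, 011-0*, 011-1*, 0110-*, 0111-*, 1-000*, 1-001*, 1-011*, 1-100*, 1-101*, 1-110*, 10-00*, 10-01*, 10-11*, 100-1*, 1000-*, 101-0*, 101-1*, 1010-*, 1011-*, 11-00*, 11-01*, 110-1*, 1100-*, 111-0*, 1110-*
[col 2] --110, -000-, -011-, -11-0, -110-, 0--10, 0-11-, 011--, 1--00*, 1--01*, 1-0-1, 1-00-*, 1-1-0, 1-10-*, 10--1, 10-0-*, 101--, 11-0-*
[col 3] 1--0-
Prime implicants: --110, -000-, -011-, -11-0, -110-, 0--10, 0-11-, 000-0, 011--, 1--0-, 1-0-1, 1-1-0, 10--1, 101--
PI chart (minterm → PIs covering it):
  0 | -000-,000-0
  1 | -000-  (sole → essential)
  2 | 0--10,000-0
  6 | --110,-011-,0--10,0-11-
  7 | -011-,0-11-
  10 | 0--10  (sole → essential)
  12 | -11-0,-110-,011--
  13 | -110-,011--
  14 | --110,-11-0,0--10,0-11-,011--
  15 | 0-11-,011--
  16 | -000-,1--0-
  17 | -000-,1--0-,1-0-1,10--1
  19 | 1-0-1,10--1
  20 | 1--0-,1-1-0,101--
  21 | 1--0-,10--1,101--
  22 | --110,-011-,1-1-0,101--
  23 | -011-,10--1,101--
  24 | 1--0-  (sole → essential)
  25 | 1--0-,1-0-1
  27 | 1-0-1  (sole → essential)
  28 | -11-0,-110-,1--0-,1-1-0
  29 | -110-,1--0-
  30 | --110,-11-0,1-1-0
Essential prime implicants: -000-, 0--10, 1--0-, 1-0-1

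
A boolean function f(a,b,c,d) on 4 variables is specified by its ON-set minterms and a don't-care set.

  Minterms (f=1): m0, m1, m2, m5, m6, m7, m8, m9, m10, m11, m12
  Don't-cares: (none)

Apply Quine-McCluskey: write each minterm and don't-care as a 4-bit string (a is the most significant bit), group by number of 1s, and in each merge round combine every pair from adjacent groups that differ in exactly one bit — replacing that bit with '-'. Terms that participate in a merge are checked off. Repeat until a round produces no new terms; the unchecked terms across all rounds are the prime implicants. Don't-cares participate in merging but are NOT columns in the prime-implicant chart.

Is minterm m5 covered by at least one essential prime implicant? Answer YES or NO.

Round 0: 0000✓ 0001✓ 0010✓ 0101✓ 0110✓ 0111✓ 1000✓ 1001✓ 1010✓ 1011✓ 1100✓
Round 1: -000✓ -001✓ -010✓ 0-01 0-10 00-0✓ 000-✓ 01-1 011- 1-00 10-0✓ 10-1✓ 100-✓ 101-✓
Round 2: -0-0 -00- 10--
PIs = {-0-0, -00-, 0-01, 0-10, 01-1, 011-, 1-00, 10--}
Coverage chart:
  m0: -0-0,-00-
  m1: -00-,0-01
  m2: -0-0,0-10
  m5: 0-01,01-1
  m6: 0-10,011-
  m7: 01-1,011-
  m8: -0-0,-00-,1-00,10--
  m9: -00-,10--
  m10: -0-0,10--
  m11: 10-- ←essential
  m12: 1-00 ←essential
Essential: 1-00, 10--

NO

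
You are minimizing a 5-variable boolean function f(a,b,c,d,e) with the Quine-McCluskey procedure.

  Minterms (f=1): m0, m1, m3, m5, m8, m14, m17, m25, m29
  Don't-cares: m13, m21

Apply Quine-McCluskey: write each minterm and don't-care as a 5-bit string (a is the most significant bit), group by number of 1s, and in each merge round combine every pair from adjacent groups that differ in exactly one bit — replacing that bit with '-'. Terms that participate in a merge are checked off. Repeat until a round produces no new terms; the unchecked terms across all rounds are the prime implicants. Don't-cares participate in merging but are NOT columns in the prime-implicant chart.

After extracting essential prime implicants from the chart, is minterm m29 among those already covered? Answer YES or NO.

YES

size-2^0 implicants → 00000(✓)  00001(✓)  00011(✓)  00101(✓)  01000(✓)  01101(✓)  01110  10001(✓)  10101(✓)  11001(✓)  11101(✓)
size-2^1 implicants → -0001(✓)  -0101(✓)  -1101(✓)  0-000  0-101(✓)  00-01(✓)  000-1  0000-  1-001(✓)  1-101(✓)  10-01(✓)  11-01(✓)
size-2^2 implicants → --101  -0-01  1--01
Unchecked terms (primes): --101, -0-01, 0-000, 000-1, 0000-, 01110, 1--01
Minterm coverage:
  m0 ⊆ 0-000,0000-
  m1 ⊆ -0-01,000-1,0000-
  m3 ⊆ 000-1 [E]
  m5 ⊆ --101,-0-01
  m8 ⊆ 0-000 [E]
  m14 ⊆ 01110 [E]
  m17 ⊆ -0-01,1--01
  m25 ⊆ 1--01 [E]
  m29 ⊆ --101,1--01
E = {0-000, 000-1, 01110, 1--01}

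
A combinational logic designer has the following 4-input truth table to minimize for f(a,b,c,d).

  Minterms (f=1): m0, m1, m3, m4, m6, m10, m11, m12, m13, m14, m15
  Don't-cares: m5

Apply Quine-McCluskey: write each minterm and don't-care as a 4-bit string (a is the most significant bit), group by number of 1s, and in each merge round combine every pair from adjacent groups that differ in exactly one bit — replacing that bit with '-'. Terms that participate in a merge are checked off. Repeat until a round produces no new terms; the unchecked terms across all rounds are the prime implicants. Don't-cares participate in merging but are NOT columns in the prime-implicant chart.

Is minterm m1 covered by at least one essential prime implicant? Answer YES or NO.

YES

[col 0] 0000*, 0001*, 0011*, 0100*, 0101*, 0110*, 1010*, 1011*, 1100*, 1101*, 1110*, 1111*
[col 1] -011, -100*, -101*, -110*, 0-00*, 0-01*, 00-1, 000-*, 01-0*, 010-*, 1-10*, 1-11*, 101-*, 11-0*, 11-1*, 110-*, 111-*
[col 2] -1-0, -10-, 0-0-, 1-1-, 11--
Prime implicants: -011, -1-0, -10-, 0-0-, 00-1, 1-1-, 11--
PI chart (minterm → PIs covering it):
  0 | 0-0-  (sole → essential)
  1 | 0-0-,00-1
  3 | -011,00-1
  4 | -1-0,-10-,0-0-
  6 | -1-0  (sole → essential)
  10 | 1-1-  (sole → essential)
  11 | -011,1-1-
  12 | -1-0,-10-,11--
  13 | -10-,11--
  14 | -1-0,1-1-,11--
  15 | 1-1-,11--
Essential prime implicants: -1-0, 0-0-, 1-1-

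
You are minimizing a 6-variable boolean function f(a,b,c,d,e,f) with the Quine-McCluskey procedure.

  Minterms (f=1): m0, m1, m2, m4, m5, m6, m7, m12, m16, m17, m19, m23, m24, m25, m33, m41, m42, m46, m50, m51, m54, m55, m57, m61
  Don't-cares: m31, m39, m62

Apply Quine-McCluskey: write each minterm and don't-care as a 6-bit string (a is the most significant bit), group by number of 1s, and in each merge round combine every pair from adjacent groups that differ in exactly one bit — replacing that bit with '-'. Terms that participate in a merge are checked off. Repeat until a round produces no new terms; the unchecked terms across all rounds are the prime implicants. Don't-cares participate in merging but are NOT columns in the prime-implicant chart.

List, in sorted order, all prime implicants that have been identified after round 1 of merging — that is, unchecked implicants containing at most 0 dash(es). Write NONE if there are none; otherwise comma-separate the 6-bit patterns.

size-2^0 implicants → 000000(✓)  000001(✓)  000010(✓)  000100(✓)  000101(✓)  000110(✓)  000111(✓)  001100(✓)  010000(✓)  010001(✓)  010011(✓)  010111(✓)  011000(✓)  011001(✓)  011111(✓)  100001(✓)  100111(✓)  101001(✓)  101010(✓)  101110(✓)  110010(✓)  110011(✓)  110110(✓)  110111(✓)  111001(✓)  111101(✓)  111110(✓)
size-2^1 implicants → -00001  -00111(✓)  -10011(✓)  -10111(✓)  -11001  0-0000(✓)  0-0001(✓)  0-0111(✓)  00-100  000-00(✓)  000-01(✓)  000-10(✓)  0000-0(✓)  00000-(✓)  0001-0(✓)  0001-1(✓)  00010-(✓)  00011-(✓)  01-000(✓)  01-001(✓)  01-111  010-11(✓)  0100-1  01000-(✓)  01100-(✓)  1-0111(✓)  1-1001  1-1110  10-001  101-10  11-110  110-10(✓)  110-11(✓)  11001-(✓)  11011-(✓)  111-01
size-2^2 implicants → --0111  -10-11  0-000-  000--0  000-0-  0001--  01-00-  110-1-
Unchecked terms (primes): --0111, -00001, -10-11, -11001, 0-000-, 00-100, 000--0, 000-0-, 0001--, 01-00-, 01-111, 0100-1, 1-1001, 1-1110, 10-001, 101-10, 11-110, 110-1-, 111-01

NONE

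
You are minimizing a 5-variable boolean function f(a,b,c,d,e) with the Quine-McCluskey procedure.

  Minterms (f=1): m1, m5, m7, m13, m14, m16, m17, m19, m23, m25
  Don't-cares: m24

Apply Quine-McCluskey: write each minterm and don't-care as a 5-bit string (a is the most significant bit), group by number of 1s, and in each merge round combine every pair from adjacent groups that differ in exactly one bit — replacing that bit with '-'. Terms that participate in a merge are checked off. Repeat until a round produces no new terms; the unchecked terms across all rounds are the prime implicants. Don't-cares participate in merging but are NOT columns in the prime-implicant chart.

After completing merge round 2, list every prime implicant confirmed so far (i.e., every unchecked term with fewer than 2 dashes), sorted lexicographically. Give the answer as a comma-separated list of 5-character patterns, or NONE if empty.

-0001, -0111, 0-101, 00-01, 001-1, 01110, 10-11, 100-1

size-2^0 implicants → 00001(✓)  00101(✓)  00111(✓)  01101(✓)  01110  10000(✓)  10001(✓)  10011(✓)  10111(✓)  11000(✓)  11001(✓)
size-2^1 implicants → -0001  -0111  0-101  00-01  001-1  1-000(✓)  1-001(✓)  10-11  100-1  1000-(✓)  1100-(✓)
size-2^2 implicants → 1-00-
Unchecked terms (primes): -0001, -0111, 0-101, 00-01, 001-1, 01110, 1-00-, 10-11, 100-1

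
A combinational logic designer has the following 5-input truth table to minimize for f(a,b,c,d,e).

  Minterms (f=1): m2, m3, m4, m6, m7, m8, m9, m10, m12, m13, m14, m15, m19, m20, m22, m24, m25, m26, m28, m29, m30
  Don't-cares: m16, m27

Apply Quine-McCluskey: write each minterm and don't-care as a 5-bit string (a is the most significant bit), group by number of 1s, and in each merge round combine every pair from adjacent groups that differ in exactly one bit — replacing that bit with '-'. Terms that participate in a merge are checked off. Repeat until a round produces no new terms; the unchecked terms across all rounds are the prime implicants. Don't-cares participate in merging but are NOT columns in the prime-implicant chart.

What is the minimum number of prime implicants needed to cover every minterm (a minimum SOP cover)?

6

size-2^0 implicants → 00010(✓)  00011(✓)  00100(✓)  00110(✓)  00111(✓)  01000(✓)  01001(✓)  01010(✓)  01100(✓)  01101(✓)  01110(✓)  01111(✓)  10000(✓)  10011(✓)  10100(✓)  10110(✓)  11000(✓)  11001(✓)  11010(✓)  11011(✓)  11100(✓)  11101(✓)  11110(✓)
size-2^1 implicants → -0011  -0100(✓)  -0110(✓)  -1000(✓)  -1001(✓)  -1010(✓)  -1100(✓)  -1101(✓)  -1110(✓)  0-010(✓)  0-100(✓)  0-110(✓)  0-111(✓)  00-10(✓)  00-11(✓)  0001-(✓)  001-0(✓)  0011-(✓)  01-00(✓)  01-01(✓)  01-10(✓)  010-0(✓)  0100-(✓)  011-0(✓)  011-1(✓)  0110-(✓)  0111-(✓)  1-000(✓)  1-011  1-100(✓)  1-110(✓)  10-00(✓)  101-0(✓)  11-00(✓)  11-01(✓)  11-10(✓)  110-0(✓)  110-1(✓)  1100-(✓)  1101-(✓)  111-0(✓)  1110-(✓)
size-2^2 implicants → --100(✓)  --110(✓)  -01-0(✓)  -1-00(✓)  -1-01(✓)  -1-10(✓)  -10-0(✓)  -100-(✓)  -11-0(✓)  -110-(✓)  0--10  0-1-0(✓)  0-11-  00-1-  01--0(✓)  01-0-(✓)  011--  1--00  1-1-0(✓)  11--0(✓)  11-0-(✓)  110--
size-2^3 implicants → --1-0  -1--0  -1-0-
Unchecked terms (primes): --1-0, -0011, -1--0, -1-0-, 0--10, 0-11-, 00-1-, 011--, 1--00, 1-011, 110--
Minterm coverage:
  m2 ⊆ 0--10,00-1-
  m3 ⊆ -0011,00-1-
  m4 ⊆ --1-0 [E]
  m6 ⊆ --1-0,0--10,0-11-,00-1-
  m7 ⊆ 0-11-,00-1-
  m8 ⊆ -1--0,-1-0-
  m9 ⊆ -1-0- [E]
  m10 ⊆ -1--0,0--10
  m12 ⊆ --1-0,-1--0,-1-0-,011--
  m13 ⊆ -1-0-,011--
  m14 ⊆ --1-0,-1--0,0--10,0-11-,011--
  m15 ⊆ 0-11-,011--
  m19 ⊆ -0011,1-011
  m20 ⊆ --1-0,1--00
  m22 ⊆ --1-0 [E]
  m24 ⊆ -1--0,-1-0-,1--00,110--
  m25 ⊆ -1-0-,110--
  m26 ⊆ -1--0,110--
  m28 ⊆ --1-0,-1--0,-1-0-,1--00
  m29 ⊆ -1-0- [E]
  m30 ⊆ --1-0,-1--0
E = {--1-0, -1-0-}
Petrick residual → -0011, -1--0, 0--10, 0-11-
Cover = ce' + b'c'de + be' + bd' + a'de' + a'cd  |cover|=6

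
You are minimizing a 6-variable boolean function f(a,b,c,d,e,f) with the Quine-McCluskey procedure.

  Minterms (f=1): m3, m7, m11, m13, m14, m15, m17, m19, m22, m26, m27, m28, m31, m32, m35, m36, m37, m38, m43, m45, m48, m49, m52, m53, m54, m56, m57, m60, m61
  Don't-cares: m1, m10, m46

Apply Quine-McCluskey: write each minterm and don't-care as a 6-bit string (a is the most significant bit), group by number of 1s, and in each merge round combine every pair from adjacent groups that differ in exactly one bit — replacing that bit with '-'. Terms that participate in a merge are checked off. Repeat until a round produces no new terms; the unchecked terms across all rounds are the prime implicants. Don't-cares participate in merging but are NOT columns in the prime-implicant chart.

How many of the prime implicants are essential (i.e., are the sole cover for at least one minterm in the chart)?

[col 0] 000001*, 000011*, 000111*, 001010*, 001011*, 001101*, 001110*, 001111*, 010001*, 010011*, 010110*, 011010*, 011011*, 011100*, 011111*, 100000*, 100011*, 100100*, 100101*, 100110*, 101011*, 101101*, 101110*, 110000*, 110001*, 110100*, 110101*, 110110*, 111000*, 111001*, 111100*, 111101*
[col 1] -00011*, -01011*, -01101, -01110, -10001, -10110, -11100, 0-0001*, 0-0011*, 0-1010*, 0-1011*, 0-1111*, 00-011*, 00-111*, 000-11*, 0000-1*, 001-10*, 001-11*, 00101-*, 0011-1, 00111-*, 01-011*, 0100-1*, 011-11*, 01101-*, 1-0000*, 1-0100*, 1-0101*, 1-0110*, 1-1101*, 10-011*, 10-101*, 10-110, 100-00*, 1001-0*, 10010-*, 11-000*, 11-001*, 11-100*, 11-101*, 110-00*, 110-01*, 11000-*, 1101-0*, 11010-*, 111-00*, 111-01*, 11100-*, 11110-*
[col 2] -0-011, 0--011, 0-00-1, 0-1-11, 0-101-, 00--11, 001-1-, 1--101, 1-0-00, 1-01-0, 1-010-, 11--00*, 11--01*, 11-00-*, 11-10-*, 110-0-*, 111-0-*
[col 3] 11--0-
Prime implicants: -0-011, -01101, -01110, -10001, -10110, -11100, 0--011, 0-00-1, 0-1-11, 0-101-, 00--11, 001-1-, 0011-1, 1--101, 1-0-00, 1-01-0, 1-010-, 10-110, 11--0-
PI chart (minterm → PIs covering it):
  3 | -0-011,0--011,0-00-1,00--11
  7 | 00--11  (sole → essential)
  11 | -0-011,0--011,0-1-11,0-101-,00--11,001-1-
  13 | -01101,0011-1
  14 | -01110,001-1-
  15 | 0-1-11,00--11,001-1-,0011-1
  17 | -10001,0-00-1
  19 | 0--011,0-00-1
  22 | -10110  (sole → essential)
  26 | 0-101-  (sole → essential)
  27 | 0--011,0-1-11,0-101-
  28 | -11100  (sole → essential)
  31 | 0-1-11  (sole → essential)
  32 | 1-0-00  (sole → essential)
  35 | -0-011  (sole → essential)
  36 | 1-0-00,1-01-0,1-010-
  37 | 1--101,1-010-
  38 | 1-01-0,10-110
  43 | -0-011  (sole → essential)
  45 | -01101,1--101
  48 | 1-0-00,11--0-
  49 | -10001,11--0-
  52 | 1-0-00,1-01-0,1-010-,11--0-
  53 | 1--101,1-010-,11--0-
  54 | -10110,1-01-0
  56 | 11--0-  (sole → essential)
  57 | 11--0-  (sole → essential)
  60 | -11100,11--0-
  61 | 1--101,11--0-
Essential prime implicants: -0-011, -10110, -11100, 0-1-11, 0-101-, 00--11, 1-0-00, 11--0-

8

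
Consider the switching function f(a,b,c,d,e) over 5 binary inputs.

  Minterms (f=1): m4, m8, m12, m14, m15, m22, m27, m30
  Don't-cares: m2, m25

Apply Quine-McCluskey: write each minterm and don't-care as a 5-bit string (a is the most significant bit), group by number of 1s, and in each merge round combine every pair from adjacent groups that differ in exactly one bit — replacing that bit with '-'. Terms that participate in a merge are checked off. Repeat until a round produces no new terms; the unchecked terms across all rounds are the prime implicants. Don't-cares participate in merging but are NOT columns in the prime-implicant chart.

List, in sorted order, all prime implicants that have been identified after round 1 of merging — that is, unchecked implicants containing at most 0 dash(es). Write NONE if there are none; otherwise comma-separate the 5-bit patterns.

size-2^0 implicants → 00010  00100(✓)  01000(✓)  01100(✓)  01110(✓)  01111(✓)  10110(✓)  11001(✓)  11011(✓)  11110(✓)
size-2^1 implicants → -1110  0-100  01-00  011-0  0111-  1-110  110-1
Unchecked terms (primes): -1110, 0-100, 00010, 01-00, 011-0, 0111-, 1-110, 110-1

00010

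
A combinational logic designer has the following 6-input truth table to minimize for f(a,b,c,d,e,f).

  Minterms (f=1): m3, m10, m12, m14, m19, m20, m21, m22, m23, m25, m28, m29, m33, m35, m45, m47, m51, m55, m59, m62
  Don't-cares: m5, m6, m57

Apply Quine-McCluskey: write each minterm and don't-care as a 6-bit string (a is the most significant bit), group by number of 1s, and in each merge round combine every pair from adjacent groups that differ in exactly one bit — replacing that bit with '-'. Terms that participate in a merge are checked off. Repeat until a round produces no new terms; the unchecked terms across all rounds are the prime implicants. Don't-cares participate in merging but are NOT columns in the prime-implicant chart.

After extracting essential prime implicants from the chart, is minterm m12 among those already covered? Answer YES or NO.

[col 0] 000011*, 000101*, 000110*, 001010*, 001100*, 001110*, 010011*, 010100*, 010101*, 010110*, 010111*, 011001*, 011100*, 011101*, 100001*, 100011*, 101101*, 101111*, 110011*, 110111*, 111001*, 111011*, 111110
[col 1] -00011*, -10011*, -10111*, -11001, 0-0011*, 0-0101, 0-0110, 0-1100, 00-110, 001-10, 0011-0, 01-100*, 01-101*, 010-11*, 0101-0*, 0101-1*, 01010-*, 01011-*, 011-01, 01110-*, 1-0011*, 1000-1, 1011-1, 11-011, 110-11*, 1110-1
[col 2] --0011, -10-11, 01-10-, 0101--
Prime implicants: --0011, -10-11, -11001, 0-0101, 0-0110, 0-1100, 00-110, 001-10, 0011-0, 01-10-, 0101--, 011-01, 1000-1, 1011-1, 11-011, 1110-1, 111110
PI chart (minterm → PIs covering it):
  3 | --0011  (sole → essential)
  10 | 001-10  (sole → essential)
  12 | 0-1100,0011-0
  14 | 00-110,001-10,0011-0
  19 | --0011,-10-11
  20 | 01-10-,0101--
  21 | 0-0101,01-10-,0101--
  22 | 0-0110,0101--
  23 | -10-11,0101--
  25 | -11001,011-01
  28 | 0-1100,01-10-
  29 | 01-10-,011-01
  33 | 1000-1  (sole → essential)
  35 | --0011,1000-1
  45 | 1011-1  (sole → essential)
  47 | 1011-1  (sole → essential)
  51 | --0011,-10-11,11-011
  55 | -10-11  (sole → essential)
  59 | 11-011,1110-1
  62 | 111110  (sole → essential)
Essential prime implicants: --0011, -10-11, 001-10, 1000-1, 1011-1, 111110

NO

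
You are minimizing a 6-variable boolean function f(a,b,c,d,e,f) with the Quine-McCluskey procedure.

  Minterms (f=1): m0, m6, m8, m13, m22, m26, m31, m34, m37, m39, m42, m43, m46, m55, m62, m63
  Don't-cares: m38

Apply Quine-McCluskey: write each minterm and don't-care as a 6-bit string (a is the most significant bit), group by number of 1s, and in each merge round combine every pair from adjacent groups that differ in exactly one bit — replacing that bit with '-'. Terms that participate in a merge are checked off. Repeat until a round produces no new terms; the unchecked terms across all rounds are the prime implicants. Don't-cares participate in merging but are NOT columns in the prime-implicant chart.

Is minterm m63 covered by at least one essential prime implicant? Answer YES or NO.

Round 0: 000000✓ 000110✓ 001000✓ 001101 010110✓ 011010 011111✓ 100010✓ 100101✓ 100110✓ 100111✓ 101010✓ 101011✓ 101110✓ 110111✓ 111110✓ 111111✓
Round 1: -00110 -11111 0-0110 00-000 1-0111 1-1110 10-010✓ 10-110✓ 100-10✓ 1001-1 10011- 101-10✓ 10101- 11-111 11111-
Round 2: 10--10
PIs = {-00110, -11111, 0-0110, 00-000, 001101, 011010, 1-0111, 1-1110, 10--10, 1001-1, 10011-, 10101-, 11-111, 11111-}
Coverage chart:
  m0: 00-000 ←essential
  m6: -00110,0-0110
  m8: 00-000 ←essential
  m13: 001101 ←essential
  m22: 0-0110 ←essential
  m26: 011010 ←essential
  m31: -11111 ←essential
  m34: 10--10 ←essential
  m37: 1001-1 ←essential
  m39: 1-0111,1001-1,10011-
  m42: 10--10,10101-
  m43: 10101- ←essential
  m46: 1-1110,10--10
  m55: 1-0111,11-111
  m62: 1-1110,11111-
  m63: -11111,11-111,11111-
Essential: -11111, 0-0110, 00-000, 001101, 011010, 10--10, 1001-1, 10101-

YES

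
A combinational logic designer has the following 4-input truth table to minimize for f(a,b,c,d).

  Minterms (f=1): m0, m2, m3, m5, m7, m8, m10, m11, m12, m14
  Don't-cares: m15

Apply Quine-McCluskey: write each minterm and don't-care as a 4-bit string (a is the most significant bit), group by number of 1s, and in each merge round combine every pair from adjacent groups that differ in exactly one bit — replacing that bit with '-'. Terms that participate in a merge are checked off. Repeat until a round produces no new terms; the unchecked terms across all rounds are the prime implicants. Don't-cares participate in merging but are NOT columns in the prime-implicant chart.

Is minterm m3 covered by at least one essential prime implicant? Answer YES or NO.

NO

Round 0: 0000✓ 0010✓ 0011✓ 0101✓ 0111✓ 1000✓ 1010✓ 1011✓ 1100✓ 1110✓ 1111✓
Round 1: -000✓ -010✓ -011✓ -111✓ 0-11✓ 00-0✓ 001-✓ 01-1 1-00✓ 1-10✓ 1-11✓ 10-0✓ 101-✓ 11-0✓ 111-✓
Round 2: --11 -0-0 -01- 1--0 1-1-
PIs = {--11, -0-0, -01-, 01-1, 1--0, 1-1-}
Coverage chart:
  m0: -0-0 ←essential
  m2: -0-0,-01-
  m3: --11,-01-
  m5: 01-1 ←essential
  m7: --11,01-1
  m8: -0-0,1--0
  m10: -0-0,-01-,1--0,1-1-
  m11: --11,-01-,1-1-
  m12: 1--0 ←essential
  m14: 1--0,1-1-
Essential: -0-0, 01-1, 1--0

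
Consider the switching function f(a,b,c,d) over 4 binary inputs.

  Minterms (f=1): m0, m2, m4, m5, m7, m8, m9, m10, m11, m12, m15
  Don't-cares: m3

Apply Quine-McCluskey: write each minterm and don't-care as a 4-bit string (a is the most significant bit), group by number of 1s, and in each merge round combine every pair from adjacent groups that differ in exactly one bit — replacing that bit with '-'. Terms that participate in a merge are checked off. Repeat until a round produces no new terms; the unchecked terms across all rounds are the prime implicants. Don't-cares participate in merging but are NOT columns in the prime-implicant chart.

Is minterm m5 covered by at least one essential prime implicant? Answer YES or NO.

[col 0] 0000*, 0010*, 0011*, 0100*, 0101*, 0111*, 1000*, 1001*, 1010*, 1011*, 1100*, 1111*
[col 1] -000*, -010*, -011*, -100*, -111*, 0-00*, 0-11*, 00-0*, 001-*, 01-1, 010-, 1-00*, 1-11*, 10-0*, 10-1*, 100-*, 101-*
[col 2] --00, --11, -0-0, -01-, 10--
Prime implicants: --00, --11, -0-0, -01-, 01-1, 010-, 10--
PI chart (minterm → PIs covering it):
  0 | --00,-0-0
  2 | -0-0,-01-
  4 | --00,010-
  5 | 01-1,010-
  7 | --11,01-1
  8 | --00,-0-0,10--
  9 | 10--  (sole → essential)
  10 | -0-0,-01-,10--
  11 | --11,-01-,10--
  12 | --00  (sole → essential)
  15 | --11  (sole → essential)
Essential prime implicants: --00, --11, 10--

NO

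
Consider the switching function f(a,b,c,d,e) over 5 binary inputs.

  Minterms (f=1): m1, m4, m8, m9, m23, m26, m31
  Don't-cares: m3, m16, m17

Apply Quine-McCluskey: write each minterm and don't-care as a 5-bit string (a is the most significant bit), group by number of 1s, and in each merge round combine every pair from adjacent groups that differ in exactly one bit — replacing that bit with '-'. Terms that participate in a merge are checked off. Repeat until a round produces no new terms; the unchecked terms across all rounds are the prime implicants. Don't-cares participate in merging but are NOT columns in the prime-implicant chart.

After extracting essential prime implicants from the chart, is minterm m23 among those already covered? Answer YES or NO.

Round 0: 00001✓ 00011✓ 00100 01000✓ 01001✓ 10000✓ 10001✓ 10111✓ 11010 11111✓
Round 1: -0001 0-001 000-1 0100- 1-111 1000-
PIs = {-0001, 0-001, 000-1, 00100, 0100-, 1-111, 1000-, 11010}
Coverage chart:
  m1: -0001,0-001,000-1
  m4: 00100 ←essential
  m8: 0100- ←essential
  m9: 0-001,0100-
  m23: 1-111 ←essential
  m26: 11010 ←essential
  m31: 1-111 ←essential
Essential: 00100, 0100-, 1-111, 11010

YES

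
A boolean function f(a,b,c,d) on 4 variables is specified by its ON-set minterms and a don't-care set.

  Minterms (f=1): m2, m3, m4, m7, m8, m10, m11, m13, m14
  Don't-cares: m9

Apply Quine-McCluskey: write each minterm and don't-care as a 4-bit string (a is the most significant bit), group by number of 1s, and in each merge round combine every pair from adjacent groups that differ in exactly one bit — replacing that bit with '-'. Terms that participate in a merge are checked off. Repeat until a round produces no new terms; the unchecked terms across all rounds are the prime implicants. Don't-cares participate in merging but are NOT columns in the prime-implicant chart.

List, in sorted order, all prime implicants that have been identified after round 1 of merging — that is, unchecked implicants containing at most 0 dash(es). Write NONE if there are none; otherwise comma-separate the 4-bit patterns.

[col 0] 0010*, 0011*, 0100, 0111*, 1000*, 1001*, 1010*, 1011*, 1101*, 1110*
[col 1] -010*, -011*, 0-11, 001-*, 1-01, 1-10, 10-0*, 10-1*, 100-*, 101-*
[col 2] -01-, 10--
Prime implicants: -01-, 0-11, 0100, 1-01, 1-10, 10--

0100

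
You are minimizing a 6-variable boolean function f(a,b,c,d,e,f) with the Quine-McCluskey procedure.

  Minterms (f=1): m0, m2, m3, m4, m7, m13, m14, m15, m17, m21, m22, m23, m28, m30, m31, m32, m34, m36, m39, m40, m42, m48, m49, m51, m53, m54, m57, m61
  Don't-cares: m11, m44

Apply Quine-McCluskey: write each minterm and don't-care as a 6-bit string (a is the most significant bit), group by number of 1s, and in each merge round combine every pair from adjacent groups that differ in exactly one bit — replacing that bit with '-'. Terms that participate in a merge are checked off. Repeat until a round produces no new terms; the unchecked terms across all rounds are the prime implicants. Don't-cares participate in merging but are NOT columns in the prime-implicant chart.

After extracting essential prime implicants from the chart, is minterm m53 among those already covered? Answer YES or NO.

size-2^0 implicants → 000000(✓)  000010(✓)  000011(✓)  000100(✓)  000111(✓)  001011(✓)  001101(✓)  001110(✓)  001111(✓)  010001(✓)  010101(✓)  010110(✓)  010111(✓)  011100(✓)  011110(✓)  011111(✓)  100000(✓)  100010(✓)  100100(✓)  100111(✓)  101000(✓)  101010(✓)  101100(✓)  110000(✓)  110001(✓)  110011(✓)  110101(✓)  110110(✓)  111001(✓)  111101(✓)
size-2^1 implicants → -00000(✓)  -00010(✓)  -00100(✓)  -00111  -10001(✓)  -10101(✓)  -10110  0-0111(✓)  0-1110(✓)  0-1111(✓)  00-011(✓)  00-111(✓)  000-00(✓)  000-11(✓)  0000-0(✓)  00001-  001-11(✓)  0011-1  00111-(✓)  01-110(✓)  01-111(✓)  010-01(✓)  0101-1  01011-(✓)  0111-0  01111-(✓)  1-0000  10-000(✓)  10-010(✓)  10-100(✓)  100-00(✓)  1000-0(✓)  101-00(✓)  1010-0(✓)  11-001(✓)  11-101(✓)  110-01(✓)  1100-1  11000-  111-01(✓)
size-2^2 implicants → -00-00  -000-0  -10-01  0--111  0-111-  00--11  01-11-  10--00  10-0-0  11--01
Unchecked terms (primes): -00-00, -000-0, -00111, -10-01, -10110, 0--111, 0-111-, 00--11, 00001-, 0011-1, 01-11-, 0101-1, 0111-0, 1-0000, 10--00, 10-0-0, 11--01, 1100-1, 11000-
Minterm coverage:
  m0 ⊆ -00-00,-000-0
  m2 ⊆ -000-0,00001-
  m3 ⊆ 00--11,00001-
  m4 ⊆ -00-00 [E]
  m7 ⊆ -00111,0--111,00--11
  m13 ⊆ 0011-1 [E]
  m14 ⊆ 0-111- [E]
  m15 ⊆ 0--111,0-111-,00--11,0011-1
  m17 ⊆ -10-01 [E]
  m21 ⊆ -10-01,0101-1
  m22 ⊆ -10110,01-11-
  m23 ⊆ 0--111,01-11-,0101-1
  m28 ⊆ 0111-0 [E]
  m30 ⊆ 0-111-,01-11-,0111-0
  m31 ⊆ 0--111,0-111-,01-11-
  m32 ⊆ -00-00,-000-0,1-0000,10--00,10-0-0
  m34 ⊆ -000-0,10-0-0
  m36 ⊆ -00-00,10--00
  m39 ⊆ -00111 [E]
  m40 ⊆ 10--00,10-0-0
  m42 ⊆ 10-0-0 [E]
  m48 ⊆ 1-0000,11000-
  m49 ⊆ -10-01,11--01,1100-1,11000-
  m51 ⊆ 1100-1 [E]
  m53 ⊆ -10-01,11--01
  m54 ⊆ -10110 [E]
  m57 ⊆ 11--01 [E]
  m61 ⊆ 11--01 [E]
E = {-00-00, -00111, -10-01, -10110, 0-111-, 0011-1, 0111-0, 10-0-0, 11--01, 1100-1}

YES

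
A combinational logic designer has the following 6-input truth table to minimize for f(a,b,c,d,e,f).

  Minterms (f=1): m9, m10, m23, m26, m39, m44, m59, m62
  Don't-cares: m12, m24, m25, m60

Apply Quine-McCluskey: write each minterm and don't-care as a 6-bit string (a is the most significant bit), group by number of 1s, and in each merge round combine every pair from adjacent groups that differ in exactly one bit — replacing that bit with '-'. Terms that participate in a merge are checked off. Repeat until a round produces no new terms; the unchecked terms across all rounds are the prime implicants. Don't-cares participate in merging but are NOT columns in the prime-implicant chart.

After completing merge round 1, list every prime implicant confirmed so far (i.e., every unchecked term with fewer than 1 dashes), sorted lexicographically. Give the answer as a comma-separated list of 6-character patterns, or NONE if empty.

Round 0: 001001✓ 001010✓ 001100✓ 010111 011000✓ 011001✓ 011010✓ 100111 101100✓ 111011 111100✓ 111110✓
Round 1: -01100 0-1001 0-1010 0110-0 01100- 1-1100 1111-0
PIs = {-01100, 0-1001, 0-1010, 010111, 0110-0, 01100-, 1-1100, 100111, 111011, 1111-0}

010111, 100111, 111011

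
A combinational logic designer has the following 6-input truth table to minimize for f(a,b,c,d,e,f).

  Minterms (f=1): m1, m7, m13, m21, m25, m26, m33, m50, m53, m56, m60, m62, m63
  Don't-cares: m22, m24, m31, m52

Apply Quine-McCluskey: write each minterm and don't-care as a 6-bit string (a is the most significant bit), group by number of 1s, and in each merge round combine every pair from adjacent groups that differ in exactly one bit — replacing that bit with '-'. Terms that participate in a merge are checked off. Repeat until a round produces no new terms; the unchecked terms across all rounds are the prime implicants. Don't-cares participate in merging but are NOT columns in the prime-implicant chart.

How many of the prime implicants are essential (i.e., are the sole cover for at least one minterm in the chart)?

Round 0: 000001✓ 000111 001101 010101✓ 010110 011000✓ 011001✓ 011010✓ 011111✓ 100001✓ 110010 110100✓ 110101✓ 111000✓ 111100✓ 111110✓ 111111✓
Round 1: -00001 -10101 -11000 -11111 0110-0 01100- 11-100 11010- 111-00 1111-0 11111-
PIs = {-00001, -10101, -11000, -11111, 000111, 001101, 010110, 0110-0, 01100-, 11-100, 110010, 11010-, 111-00, 1111-0, 11111-}
Coverage chart:
  m1: -00001 ←essential
  m7: 000111 ←essential
  m13: 001101 ←essential
  m21: -10101 ←essential
  m25: 01100- ←essential
  m26: 0110-0 ←essential
  m33: -00001 ←essential
  m50: 110010 ←essential
  m53: -10101,11010-
  m56: -11000,111-00
  m60: 11-100,111-00,1111-0
  m62: 1111-0,11111-
  m63: -11111,11111-
Essential: -00001, -10101, 000111, 001101, 0110-0, 01100-, 110010

7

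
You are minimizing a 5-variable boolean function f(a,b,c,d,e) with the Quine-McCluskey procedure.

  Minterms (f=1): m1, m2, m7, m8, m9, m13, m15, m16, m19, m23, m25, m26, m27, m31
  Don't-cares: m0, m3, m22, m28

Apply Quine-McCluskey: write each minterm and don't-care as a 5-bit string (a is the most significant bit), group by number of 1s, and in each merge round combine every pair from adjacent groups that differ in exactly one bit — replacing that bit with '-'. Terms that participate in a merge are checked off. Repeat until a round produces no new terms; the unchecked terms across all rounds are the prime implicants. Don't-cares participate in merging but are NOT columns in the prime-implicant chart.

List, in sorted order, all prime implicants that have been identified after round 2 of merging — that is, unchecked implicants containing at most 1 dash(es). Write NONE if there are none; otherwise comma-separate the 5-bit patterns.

-0000, -1001, 01-01, 011-1, 1011-, 110-1, 1101-, 11100

[col 0] 00000*, 00001*, 00010*, 00011*, 00111*, 01000*, 01001*, 01101*, 01111*, 10000*, 10011*, 10110*, 10111*, 11001*, 11010*, 11011*, 11100, 11111*
[col 1] -0000, -0011*, -0111*, -1001, -1111*, 0-000*, 0-001*, 0-111*, 00-11*, 000-0*, 000-1*, 0000-*, 0001-*, 01-01, 0100-*, 011-1, 1-011*, 1-111*, 10-11*, 1011-, 11-11*, 110-1, 1101-
[col 2] --111, -0-11, 0-00-, 000--, 1--11
Prime implicants: --111, -0-11, -0000, -1001, 0-00-, 000--, 01-01, 011-1, 1--11, 1011-, 110-1, 1101-, 11100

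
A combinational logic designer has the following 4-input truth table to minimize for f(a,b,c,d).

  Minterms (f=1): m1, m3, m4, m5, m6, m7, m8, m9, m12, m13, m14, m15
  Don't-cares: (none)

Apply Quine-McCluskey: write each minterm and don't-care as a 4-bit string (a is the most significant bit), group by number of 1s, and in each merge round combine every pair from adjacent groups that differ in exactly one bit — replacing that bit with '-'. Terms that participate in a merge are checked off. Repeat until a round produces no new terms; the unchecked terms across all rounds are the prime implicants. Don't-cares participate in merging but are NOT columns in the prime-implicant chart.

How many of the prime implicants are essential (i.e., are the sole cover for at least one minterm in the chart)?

[col 0] 0001*, 0011*, 0100*, 0101*, 0110*, 0111*, 1000*, 1001*, 1100*, 1101*, 1110*, 1111*
[col 1] -001*, -100*, -101*, -110*, -111*, 0-01*, 0-11*, 00-1*, 01-0*, 01-1*, 010-*, 011-*, 1-00*, 1-01*, 100-*, 11-0*, 11-1*, 110-*, 111-*
[col 2] --01, -1-0*, -1-1*, -10-*, -11-*, 0--1, 01--*, 1-0-, 11--*
[col 3] -1--
Prime implicants: --01, -1--, 0--1, 1-0-
PI chart (minterm → PIs covering it):
  1 | --01,0--1
  3 | 0--1  (sole → essential)
  4 | -1--  (sole → essential)
  5 | --01,-1--,0--1
  6 | -1--  (sole → essential)
  7 | -1--,0--1
  8 | 1-0-  (sole → essential)
  9 | --01,1-0-
  12 | -1--,1-0-
  13 | --01,-1--,1-0-
  14 | -1--  (sole → essential)
  15 | -1--  (sole → essential)
Essential prime implicants: -1--, 0--1, 1-0-

3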